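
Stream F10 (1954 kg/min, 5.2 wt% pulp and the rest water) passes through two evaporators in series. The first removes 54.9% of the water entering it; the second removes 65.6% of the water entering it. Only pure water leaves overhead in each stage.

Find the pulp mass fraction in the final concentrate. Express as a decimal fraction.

water in feed = 1954×0.948 = 1852.4 kg/min.
After stage 1: water left = (1−0.549)×1852.4 = 835.43; stream total = 937.04 kg/min.
After stage 2: water left = (1−0.656)×835.43 = 287.39; final concentrate = 389 kg/min.
pulp fraction = 101.61/389 = 0.2612.

0.2612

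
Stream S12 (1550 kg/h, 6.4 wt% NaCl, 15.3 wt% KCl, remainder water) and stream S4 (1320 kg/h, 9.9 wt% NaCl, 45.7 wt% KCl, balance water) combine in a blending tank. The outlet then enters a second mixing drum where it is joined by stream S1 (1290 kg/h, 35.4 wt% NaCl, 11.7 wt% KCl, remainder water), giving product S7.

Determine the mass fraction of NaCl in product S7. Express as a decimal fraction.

Overall, product flow = 4160 kg/h.
NaCl in = 1550×0.064 + 1320×0.099 + 1290×0.354 = 686.54 kg/h.
NaCl fraction in S7 = 0.165.

0.165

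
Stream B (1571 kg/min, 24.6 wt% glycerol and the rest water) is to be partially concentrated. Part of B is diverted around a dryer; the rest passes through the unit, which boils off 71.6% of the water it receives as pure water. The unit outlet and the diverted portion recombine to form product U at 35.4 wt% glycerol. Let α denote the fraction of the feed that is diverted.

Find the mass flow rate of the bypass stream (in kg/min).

All 1571×0.246 = 386.47 kg/min of glycerol reaches U, so U = 386.47/0.354 = 1091.7 kg/min and vapour = 479.29 kg/min.
The evaporator receives (1−α)·1571 of feed at 0.754 water and removes 0.716 of that water:
0.716×0.754×(1−α)×1571 = 479.29
(1−α) = 479.29/848.13 = 0.5651;  α = 0.4349.
Bypass flow = 0.4349×1571 = 683.21 kg/min.

683.2 kg/min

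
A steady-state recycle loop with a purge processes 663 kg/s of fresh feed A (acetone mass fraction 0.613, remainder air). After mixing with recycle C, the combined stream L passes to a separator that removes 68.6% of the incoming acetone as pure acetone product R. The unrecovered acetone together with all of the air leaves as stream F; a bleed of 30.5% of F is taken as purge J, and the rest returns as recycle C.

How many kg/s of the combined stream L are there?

1361 kg/s

air enters only via A and leaves only via the purge: 663×0.387 = 0.305×(air in F), and the separator passes all air, so air in L = air in F = 841.25 kg/s.
acetone in L: m_A = 663×0.613 + (1−0.305)·(1−0.686)·m_A, so m_A = 406.42/0.7818 = 519.87 kg/s.
L = 519.87 + 841.25 = 1361.1 kg/s.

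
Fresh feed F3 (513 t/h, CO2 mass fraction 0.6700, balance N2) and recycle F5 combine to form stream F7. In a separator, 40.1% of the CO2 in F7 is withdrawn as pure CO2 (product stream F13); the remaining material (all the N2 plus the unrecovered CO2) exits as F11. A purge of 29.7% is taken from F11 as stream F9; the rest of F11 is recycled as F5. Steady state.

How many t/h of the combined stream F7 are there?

1164 t/h

N2 enters only via F3 and leaves only via the purge: 513×0.330 = 0.297×(N2 in F11), and the separator passes all N2, so N2 in F7 = N2 in F11 = 570 t/h.
CO2 in F7: m_A = 513×0.670 + (1−0.297)·(1−0.401)·m_A, so m_A = 343.71/0.5789 = 593.73 t/h.
F7 = 593.73 + 570 = 1163.7 t/h.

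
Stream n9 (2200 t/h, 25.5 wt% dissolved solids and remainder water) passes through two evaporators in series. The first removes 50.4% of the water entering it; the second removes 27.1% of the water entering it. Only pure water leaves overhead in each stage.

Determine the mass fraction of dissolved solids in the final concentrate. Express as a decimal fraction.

0.486

water in feed = 2200×0.745 = 1639 t/h.
After stage 1: water left = (1−0.504)×1639 = 812.94; stream total = 1373.9 t/h.
After stage 2: water left = (1−0.271)×812.94 = 592.64; final concentrate = 1153.6 t/h.
dissolved solids fraction = 561/1153.6 = 0.486.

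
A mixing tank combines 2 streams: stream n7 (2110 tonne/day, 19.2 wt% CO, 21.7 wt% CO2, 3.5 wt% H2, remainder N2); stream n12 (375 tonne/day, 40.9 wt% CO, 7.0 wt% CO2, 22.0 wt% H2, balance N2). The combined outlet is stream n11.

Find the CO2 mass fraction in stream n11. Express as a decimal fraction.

0.195

Total flow out = 2110 + 375 = 2485 tonne/day.
CO2 in = 2110×0.217 + 375×0.070 = 484.12 tonne/day.
CO2 mass fraction in n11 = 484.12/2485 = 0.195.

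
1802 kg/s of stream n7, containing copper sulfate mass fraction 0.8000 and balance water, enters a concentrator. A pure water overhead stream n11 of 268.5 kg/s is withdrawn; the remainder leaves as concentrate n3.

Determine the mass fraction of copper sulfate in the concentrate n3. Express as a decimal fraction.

0.9401

copper sulfate is not removed: 1802×0.800 = 1441.6 kg/s of copper sulfate enters n3.
Concentrate = 1802 − 268.5 = 1533.5 kg/s.
Mass fraction = 1441.6/1533.5 = 0.9401.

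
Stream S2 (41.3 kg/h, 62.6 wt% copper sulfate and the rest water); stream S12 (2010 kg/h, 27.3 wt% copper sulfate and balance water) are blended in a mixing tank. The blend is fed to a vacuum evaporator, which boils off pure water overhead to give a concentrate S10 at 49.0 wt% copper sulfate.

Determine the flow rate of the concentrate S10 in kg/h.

1173 kg/h

copper sulfate entering = 41.3×0.626 + 2010×0.273 = 574.58 kg/h.
All copper sulfate reports to S10, so S10 = 574.58/0.490 = 1172.6 kg/h.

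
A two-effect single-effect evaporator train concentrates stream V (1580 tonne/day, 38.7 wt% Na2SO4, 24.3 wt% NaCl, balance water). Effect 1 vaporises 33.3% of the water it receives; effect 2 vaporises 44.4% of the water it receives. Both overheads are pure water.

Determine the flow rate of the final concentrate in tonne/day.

water in feed = 1580×0.370 = 584.6 tonne/day.
After stage 1: water left = (1−0.333)×584.6 = 389.93; stream total = 1385.3 tonne/day.
After stage 2: water left = (1−0.444)×389.93 = 216.8; final concentrate = 1212.2 tonne/day.

1212 tonne/day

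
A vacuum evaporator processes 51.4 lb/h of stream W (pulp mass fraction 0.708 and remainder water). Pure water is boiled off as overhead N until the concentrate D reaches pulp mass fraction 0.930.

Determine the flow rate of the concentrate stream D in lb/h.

39.13 lb/h

pulp is conserved: 51.4×0.708 = 36.391 lb/h all reports to the concentrate.
Concentrate = 36.391/(target fraction) = 39.13 lb/h.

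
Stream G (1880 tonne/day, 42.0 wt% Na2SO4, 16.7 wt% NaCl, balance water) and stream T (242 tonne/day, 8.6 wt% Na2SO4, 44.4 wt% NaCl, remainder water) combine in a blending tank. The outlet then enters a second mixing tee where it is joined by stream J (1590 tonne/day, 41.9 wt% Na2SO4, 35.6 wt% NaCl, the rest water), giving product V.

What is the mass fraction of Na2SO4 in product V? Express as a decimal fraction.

0.3978

Overall, product flow = 3712 tonne/day.
Na2SO4 in = 1880×0.420 + 242×0.086 + 1590×0.419 = 1476.6 tonne/day.
Na2SO4 fraction in V = 0.3978.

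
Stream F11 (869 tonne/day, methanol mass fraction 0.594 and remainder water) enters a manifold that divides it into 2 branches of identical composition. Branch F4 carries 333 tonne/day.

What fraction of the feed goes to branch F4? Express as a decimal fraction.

0.383

Fraction to F4 = 333/869 = 0.3832.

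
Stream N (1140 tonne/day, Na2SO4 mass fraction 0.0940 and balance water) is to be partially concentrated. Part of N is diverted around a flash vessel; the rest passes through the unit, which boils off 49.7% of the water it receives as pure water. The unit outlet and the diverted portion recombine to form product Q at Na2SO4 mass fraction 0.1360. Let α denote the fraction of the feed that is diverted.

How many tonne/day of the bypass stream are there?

All 1140×0.094 = 107.16 tonne/day of Na2SO4 reaches Q, so Q = 107.16/0.136 = 787.94 tonne/day and vapour = 352.06 tonne/day.
The evaporator receives (1−α)·1140 of feed at 0.906 water and removes 0.497 of that water:
0.497×0.906×(1−α)×1140 = 352.06
(1−α) = 352.06/513.32 = 0.6858;  α = 0.3142.
Bypass flow = 0.3142×1140 = 358.14 tonne/day.

358.1 tonne/day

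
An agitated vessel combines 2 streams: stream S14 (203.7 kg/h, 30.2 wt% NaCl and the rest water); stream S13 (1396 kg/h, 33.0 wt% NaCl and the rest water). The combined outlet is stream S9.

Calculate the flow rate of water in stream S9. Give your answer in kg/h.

1078 kg/h

water out = water in = 203.7×0.698 + 1396×0.670 = 1077.5 kg/h.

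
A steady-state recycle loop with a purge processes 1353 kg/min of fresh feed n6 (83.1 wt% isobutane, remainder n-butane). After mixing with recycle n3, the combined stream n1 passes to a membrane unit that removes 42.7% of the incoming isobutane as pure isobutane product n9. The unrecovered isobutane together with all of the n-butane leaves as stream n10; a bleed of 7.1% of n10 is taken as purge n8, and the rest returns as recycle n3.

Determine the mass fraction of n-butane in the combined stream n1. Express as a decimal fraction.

n-butane enters only via n6 and leaves only via the purge: 1353×0.169 = 0.071×(n-butane in n10), and the membrane unit passes all n-butane, so n-butane in n1 = n-butane in n10 = 3220.5 kg/min.
isobutane in n1: m_A = 1353×0.831 + (1−0.071)·(1−0.427)·m_A, so m_A = 1124.3/0.4677 = 2404.1 kg/min.
n1 = 2404.1 + 3220.5 = 5624.6 kg/min.
n-butane fraction in n1 = 3220.5/5624.6 = 0.573.

0.573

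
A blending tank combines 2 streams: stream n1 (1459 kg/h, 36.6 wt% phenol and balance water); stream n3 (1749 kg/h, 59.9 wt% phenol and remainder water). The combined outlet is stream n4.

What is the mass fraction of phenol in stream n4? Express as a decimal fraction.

0.493

Total flow out = 1459 + 1749 = 3208 kg/h.
phenol in = 1459×0.366 + 1749×0.599 = 1581.6 kg/h.
phenol mass fraction in n4 = 1581.6/3208 = 0.493.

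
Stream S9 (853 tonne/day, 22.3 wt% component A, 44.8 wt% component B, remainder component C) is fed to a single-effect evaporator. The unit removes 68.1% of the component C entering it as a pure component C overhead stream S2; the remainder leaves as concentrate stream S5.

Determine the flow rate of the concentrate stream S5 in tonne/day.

661.9 tonne/day

component C entering = 853×0.329 = 280.64 tonne/day; overhead removed = 0.681×280.64 = 191.11 tonne/day.
Concentrate = 853 − 191.11 = 661.89 tonne/day.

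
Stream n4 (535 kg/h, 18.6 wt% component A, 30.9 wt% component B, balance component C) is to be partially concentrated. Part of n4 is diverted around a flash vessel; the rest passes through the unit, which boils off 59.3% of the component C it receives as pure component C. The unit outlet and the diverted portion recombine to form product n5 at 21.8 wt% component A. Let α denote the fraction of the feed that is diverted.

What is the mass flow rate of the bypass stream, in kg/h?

272.8 kg/h

All 535×0.186 = 99.51 kg/h of component A reaches n5, so n5 = 99.51/0.218 = 456.47 kg/h and vapour = 78.532 kg/h.
The evaporator receives (1−α)·535 of feed at 0.505 component C and removes 0.593 of that component C:
0.593×0.505×(1−α)×535 = 78.532
(1−α) = 78.532/160.21 = 0.4902;  α = 0.5098.
Bypass flow = 0.5098×535 = 272.76 kg/h.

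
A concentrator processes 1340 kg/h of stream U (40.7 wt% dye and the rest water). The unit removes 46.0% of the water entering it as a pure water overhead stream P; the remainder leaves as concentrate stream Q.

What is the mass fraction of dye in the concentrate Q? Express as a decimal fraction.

0.560

dye is not removed: 1340×0.407 = 545.38 kg/h of dye enters Q.
water entering = 1340×0.593 = 794.62 kg/h; overhead removed = 0.460×794.62 = 365.53 kg/h.
Concentrate = 1340 − 365.53 = 974.47 kg/h.
Mass fraction = 545.38/974.47 = 0.560.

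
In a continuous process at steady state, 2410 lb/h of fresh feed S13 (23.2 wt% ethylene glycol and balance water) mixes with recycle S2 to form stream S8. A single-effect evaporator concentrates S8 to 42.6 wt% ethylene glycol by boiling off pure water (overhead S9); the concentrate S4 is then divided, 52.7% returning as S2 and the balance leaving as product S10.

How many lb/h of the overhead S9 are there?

Overall ethylene glycol balance (none leaves overhead): ethylene glycol in fresh feed = ethylene glycol in product, i.e. 2410×0.232 = (1−0.527)·S4·0.426.
S4 = 559.12/(0.426×0.473) = 2774.8 lb/h.
Recycle S2 = 0.527×2774.8 = 1462.3 lb/h.
Combined feed S8 = 2410 + 1462.3 = 3872.3 lb/h.
Overhead S9 = S8 − S4 = 3872.3 − 2774.8 = 1097.5 lb/h.

1098 lb/h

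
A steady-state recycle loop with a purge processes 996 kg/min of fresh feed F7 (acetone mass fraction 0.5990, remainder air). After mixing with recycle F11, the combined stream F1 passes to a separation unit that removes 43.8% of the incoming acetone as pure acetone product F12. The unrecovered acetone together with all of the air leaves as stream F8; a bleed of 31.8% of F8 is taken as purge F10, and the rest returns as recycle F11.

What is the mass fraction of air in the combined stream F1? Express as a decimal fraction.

air enters only via F7 and leaves only via the purge: 996×0.401 = 0.318×(air in F8), and the separation unit passes all air, so air in F1 = air in F8 = 1256 kg/min.
acetone in F1: m_A = 996×0.599 + (1−0.318)·(1−0.438)·m_A, so m_A = 596.6/0.6167 = 967.39 kg/min.
F1 = 967.39 + 1256 = 2223.4 kg/min.
air fraction in F1 = 1256/2223.4 = 0.5649.

0.5649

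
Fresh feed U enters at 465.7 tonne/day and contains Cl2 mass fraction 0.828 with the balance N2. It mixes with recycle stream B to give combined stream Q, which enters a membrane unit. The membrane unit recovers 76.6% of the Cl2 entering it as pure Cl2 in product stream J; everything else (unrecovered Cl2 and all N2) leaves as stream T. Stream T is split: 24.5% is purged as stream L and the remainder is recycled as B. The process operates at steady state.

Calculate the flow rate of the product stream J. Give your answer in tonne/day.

358.7 tonne/day

Cl2 in Q: m_A = 465.7×0.828 + (1−0.245)·(1−0.766)·m_A, so m_A = 385.6/0.8233 = 468.34 tonne/day.
Product J = 0.766×468.34 = 358.75 tonne/day.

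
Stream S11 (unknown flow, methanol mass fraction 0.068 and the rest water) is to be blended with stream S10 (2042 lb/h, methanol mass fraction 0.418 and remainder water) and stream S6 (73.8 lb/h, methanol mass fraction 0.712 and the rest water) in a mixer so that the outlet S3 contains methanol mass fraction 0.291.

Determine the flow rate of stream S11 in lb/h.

Let S11 be the unknown flow. Total out = 2115.8 + S11.
methanol balance: 906.1 + 0.068·S11 = 0.291·(2115.8 + S11)
(0.068 − 0.291)·S11 = 0.291×2115.8 − 906.1 = -290.4
S11 = -290.4 / -0.223 = 1302.3 lb/h

1302 lb/h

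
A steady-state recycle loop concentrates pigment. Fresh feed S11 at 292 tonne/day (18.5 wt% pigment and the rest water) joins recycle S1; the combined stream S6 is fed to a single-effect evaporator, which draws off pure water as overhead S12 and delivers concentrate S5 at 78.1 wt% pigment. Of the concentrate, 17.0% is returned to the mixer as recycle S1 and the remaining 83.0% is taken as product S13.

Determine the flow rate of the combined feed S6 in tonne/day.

Overall pigment balance (none leaves overhead): pigment in fresh feed = pigment in product, i.e. 292×0.185 = (1−0.170)·S5·0.781.
S5 = 54.02/(0.781×0.830) = 83.335 tonne/day.
Recycle S1 = 0.170×83.335 = 14.167 tonne/day.
Combined feed S6 = 292 + 14.167 = 306.17 tonne/day.

306.2 tonne/day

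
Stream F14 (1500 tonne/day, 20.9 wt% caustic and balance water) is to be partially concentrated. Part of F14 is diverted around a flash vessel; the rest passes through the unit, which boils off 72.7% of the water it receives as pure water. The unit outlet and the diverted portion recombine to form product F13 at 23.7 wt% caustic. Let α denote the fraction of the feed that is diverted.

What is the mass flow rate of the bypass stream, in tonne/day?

All 1500×0.209 = 313.5 tonne/day of caustic reaches F13, so F13 = 313.5/0.237 = 1322.8 tonne/day and vapour = 177.22 tonne/day.
The evaporator receives (1−α)·1500 of feed at 0.791 water and removes 0.727 of that water:
0.727×0.791×(1−α)×1500 = 177.22
(1−α) = 177.22/862.59 = 0.2054;  α = 0.7946.
Bypass flow = 0.7946×1500 = 1191.8 tonne/day.

1192 tonne/day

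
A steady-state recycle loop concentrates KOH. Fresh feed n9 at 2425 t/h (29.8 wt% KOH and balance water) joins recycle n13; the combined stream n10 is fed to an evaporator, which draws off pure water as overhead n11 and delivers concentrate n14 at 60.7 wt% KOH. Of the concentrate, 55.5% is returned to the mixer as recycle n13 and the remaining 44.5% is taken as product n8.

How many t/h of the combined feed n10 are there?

3910 t/h

Overall KOH balance (none leaves overhead): KOH in fresh feed = KOH in product, i.e. 2425×0.298 = (1−0.555)·n14·0.607.
n14 = 722.65/(0.607×0.445) = 2675.3 t/h.
Recycle n13 = 0.555×2675.3 = 1484.8 t/h.
Combined feed n10 = 2425 + 1484.8 = 3909.8 t/h.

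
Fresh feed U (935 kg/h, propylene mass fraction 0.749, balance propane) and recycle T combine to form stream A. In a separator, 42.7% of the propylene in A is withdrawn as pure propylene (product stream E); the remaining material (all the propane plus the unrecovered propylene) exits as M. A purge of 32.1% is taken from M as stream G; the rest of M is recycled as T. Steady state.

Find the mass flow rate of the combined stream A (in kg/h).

propane enters only via U and leaves only via the purge: 935×0.251 = 0.321×(propane in M), and the separator passes all propane, so propane in A = propane in M = 731.11 kg/h.
propylene in A: m_A = 935×0.749 + (1−0.321)·(1−0.427)·m_A, so m_A = 700.32/0.6109 = 1146.3 kg/h.
A = 1146.3 + 731.11 = 1877.4 kg/h.

1877 kg/h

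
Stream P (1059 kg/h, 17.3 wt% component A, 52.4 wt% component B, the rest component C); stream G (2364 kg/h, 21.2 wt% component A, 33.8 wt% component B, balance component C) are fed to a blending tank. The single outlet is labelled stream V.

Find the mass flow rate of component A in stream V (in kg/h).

684.4 kg/h

component A out = component A in = 1059×0.173 + 2364×0.212 = 684.38 kg/h.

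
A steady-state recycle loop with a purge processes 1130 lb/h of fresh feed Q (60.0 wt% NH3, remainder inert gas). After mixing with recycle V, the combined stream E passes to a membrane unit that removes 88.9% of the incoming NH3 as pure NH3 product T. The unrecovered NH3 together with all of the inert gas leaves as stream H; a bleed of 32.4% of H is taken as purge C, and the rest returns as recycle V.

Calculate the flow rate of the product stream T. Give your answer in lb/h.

NH3 in E: m_A = 1130×0.600 + (1−0.324)·(1−0.889)·m_A, so m_A = 678/0.9250 = 733 lb/h.
Product T = 0.889×733 = 651.64 lb/h.

651.6 lb/h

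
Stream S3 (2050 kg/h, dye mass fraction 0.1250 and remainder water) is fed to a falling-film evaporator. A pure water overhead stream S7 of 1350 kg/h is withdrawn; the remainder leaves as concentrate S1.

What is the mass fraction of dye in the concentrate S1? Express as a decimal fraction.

dye is not removed: 2050×0.125 = 256.25 kg/h of dye enters S1.
Concentrate = 2050 − 1350 = 700 kg/h.
Mass fraction = 256.25/700 = 0.3661.

0.3661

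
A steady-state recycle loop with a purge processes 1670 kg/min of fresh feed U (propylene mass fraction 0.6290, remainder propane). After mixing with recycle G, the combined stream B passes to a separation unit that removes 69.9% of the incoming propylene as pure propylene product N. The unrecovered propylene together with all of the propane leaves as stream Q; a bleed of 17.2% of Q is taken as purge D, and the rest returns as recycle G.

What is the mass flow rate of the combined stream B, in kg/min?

5001 kg/min

propane enters only via U and leaves only via the purge: 1670×0.371 = 0.172×(propane in Q), and the separation unit passes all propane, so propane in B = propane in Q = 3602.2 kg/min.
propylene in B: m_A = 1670×0.629 + (1−0.172)·(1−0.699)·m_A, so m_A = 1050.4/0.7508 = 1399.1 kg/min.
B = 1399.1 + 3602.2 = 5001.3 kg/min.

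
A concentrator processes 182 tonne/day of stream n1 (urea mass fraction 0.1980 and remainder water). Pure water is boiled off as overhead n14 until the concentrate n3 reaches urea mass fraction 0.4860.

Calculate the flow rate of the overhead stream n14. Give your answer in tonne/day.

urea is conserved: 182×0.198 = 36.036 tonne/day all reports to the concentrate.
Concentrate = 36.036/(target fraction) = 74.148 tonne/day.
Overhead = 182 − 74.148 = 107.85 tonne/day.

107.9 tonne/day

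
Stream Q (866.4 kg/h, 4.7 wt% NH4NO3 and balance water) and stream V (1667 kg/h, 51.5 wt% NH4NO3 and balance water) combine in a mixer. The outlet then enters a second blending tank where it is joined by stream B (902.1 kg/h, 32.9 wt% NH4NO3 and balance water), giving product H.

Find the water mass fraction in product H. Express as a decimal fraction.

Overall, product flow = 3435.5 kg/h.
water in = 866.4×0.953 + 1667×0.485 + 902.1×0.671 = 2239.5 kg/h.
water fraction in H = 0.652.

0.652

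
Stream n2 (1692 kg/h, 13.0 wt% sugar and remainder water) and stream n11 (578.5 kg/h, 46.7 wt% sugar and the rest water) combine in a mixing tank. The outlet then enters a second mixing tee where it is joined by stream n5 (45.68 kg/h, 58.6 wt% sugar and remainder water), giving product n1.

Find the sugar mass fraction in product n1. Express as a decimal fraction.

0.223

Overall, product flow = 2316.2 kg/h.
sugar in = 1692×0.130 + 578.5×0.467 + 45.68×0.586 = 516.89 kg/h.
sugar fraction in n1 = 0.223.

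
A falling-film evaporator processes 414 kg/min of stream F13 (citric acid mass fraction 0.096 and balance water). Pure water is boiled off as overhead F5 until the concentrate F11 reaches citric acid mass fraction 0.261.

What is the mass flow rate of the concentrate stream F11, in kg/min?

152.3 kg/min

citric acid is conserved: 414×0.096 = 39.744 kg/min all reports to the concentrate.
Concentrate = 39.744/(target fraction) = 152.28 kg/min.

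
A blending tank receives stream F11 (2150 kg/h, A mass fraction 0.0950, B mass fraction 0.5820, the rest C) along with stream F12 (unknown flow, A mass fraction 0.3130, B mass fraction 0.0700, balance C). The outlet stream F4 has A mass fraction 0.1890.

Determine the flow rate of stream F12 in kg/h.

Let F12 be the unknown flow. Total out = 2150 + F12.
A balance: 204.25 + 0.313·F12 = 0.189·(2150 + F12)
(0.313 − 0.189)·F12 = 0.189×2150 − 204.25 = 202.1
F12 = 202.1 / 0.124 = 1629.8 kg/h

1630 kg/h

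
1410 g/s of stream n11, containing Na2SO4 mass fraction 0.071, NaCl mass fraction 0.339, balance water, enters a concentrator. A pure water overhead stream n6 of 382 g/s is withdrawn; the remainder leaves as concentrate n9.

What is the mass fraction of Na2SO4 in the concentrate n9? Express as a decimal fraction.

0.097

Na2SO4 is not removed: 1410×0.071 = 100.11 g/s of Na2SO4 enters n9.
Concentrate = 1410 − 382 = 1028 g/s.
Mass fraction = 100.11/1028 = 0.097.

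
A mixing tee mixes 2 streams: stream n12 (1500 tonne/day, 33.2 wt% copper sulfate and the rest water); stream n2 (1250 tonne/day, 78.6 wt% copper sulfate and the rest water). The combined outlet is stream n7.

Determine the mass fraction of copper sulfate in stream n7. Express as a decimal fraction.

0.538

Total flow out = 1500 + 1250 = 2750 tonne/day.
copper sulfate in = 1500×0.332 + 1250×0.786 = 1480.5 tonne/day.
copper sulfate mass fraction in n7 = 1480.5/2750 = 0.538.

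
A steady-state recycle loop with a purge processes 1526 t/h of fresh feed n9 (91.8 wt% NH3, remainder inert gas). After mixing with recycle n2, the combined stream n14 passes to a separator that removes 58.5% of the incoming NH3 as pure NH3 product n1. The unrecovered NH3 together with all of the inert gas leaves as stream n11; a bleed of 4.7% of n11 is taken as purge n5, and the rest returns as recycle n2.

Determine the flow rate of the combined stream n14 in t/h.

inert gas enters only via n9 and leaves only via the purge: 1526×0.082 = 0.047×(inert gas in n11), and the separator passes all inert gas, so inert gas in n14 = inert gas in n11 = 2662.4 t/h.
NH3 in n14: m_A = 1526×0.918 + (1−0.047)·(1−0.585)·m_A, so m_A = 1400.9/0.6045 = 2317.4 t/h.
n14 = 2317.4 + 2662.4 = 4979.8 t/h.

4980 t/h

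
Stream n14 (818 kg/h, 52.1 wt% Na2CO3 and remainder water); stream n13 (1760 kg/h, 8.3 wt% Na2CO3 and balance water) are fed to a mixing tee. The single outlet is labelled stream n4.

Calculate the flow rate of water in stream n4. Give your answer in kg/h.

2006 kg/h

water out = water in = 818×0.479 + 1760×0.917 = 2005.7 kg/h.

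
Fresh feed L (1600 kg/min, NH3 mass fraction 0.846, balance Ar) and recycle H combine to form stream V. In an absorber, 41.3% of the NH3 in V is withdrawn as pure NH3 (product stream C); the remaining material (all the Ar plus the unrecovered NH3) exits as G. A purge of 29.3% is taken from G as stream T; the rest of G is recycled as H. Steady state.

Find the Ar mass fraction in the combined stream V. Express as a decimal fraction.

0.267

Ar enters only via L and leaves only via the purge: 1600×0.154 = 0.293×(Ar in G), and the absorber passes all Ar, so Ar in V = Ar in G = 840.96 kg/min.
NH3 in V: m_A = 1600×0.846 + (1−0.293)·(1−0.413)·m_A, so m_A = 1353.6/0.5850 = 2313.9 kg/min.
V = 2313.9 + 840.96 = 3154.8 kg/min.
Ar fraction in V = 840.96/3154.8 = 0.267.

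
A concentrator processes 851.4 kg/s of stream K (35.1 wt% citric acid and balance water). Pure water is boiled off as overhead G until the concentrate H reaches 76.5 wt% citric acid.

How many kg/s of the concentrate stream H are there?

citric acid is conserved: 851.4×0.351 = 298.84 kg/s all reports to the concentrate.
Concentrate = 298.84/(target fraction) = 390.64 kg/s.

390.6 kg/s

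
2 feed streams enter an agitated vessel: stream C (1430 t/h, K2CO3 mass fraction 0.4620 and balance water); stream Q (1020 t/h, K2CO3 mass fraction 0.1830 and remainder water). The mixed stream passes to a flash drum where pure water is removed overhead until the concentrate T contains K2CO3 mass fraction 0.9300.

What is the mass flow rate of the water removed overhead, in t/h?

K2CO3 entering = 1430×0.462 + 1020×0.183 = 847.32 t/h.
All K2CO3 reports to T, so T = 847.32/0.930 = 911.1 t/h.
Total feed = 2450 t/h; overhead = 2450 − 911.1 = 1538.9 t/h.

1539 t/h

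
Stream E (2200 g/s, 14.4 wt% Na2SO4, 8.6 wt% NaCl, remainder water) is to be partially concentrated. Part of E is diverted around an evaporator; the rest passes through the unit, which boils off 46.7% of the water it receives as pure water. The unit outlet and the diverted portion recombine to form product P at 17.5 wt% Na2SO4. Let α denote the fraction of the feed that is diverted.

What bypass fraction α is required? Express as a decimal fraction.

All 2200×0.144 = 316.8 g/s of Na2SO4 reaches P, so P = 316.8/0.175 = 1810.3 g/s and vapour = 389.71 g/s.
The evaporator receives (1−α)·2200 of feed at 0.770 water and removes 0.467 of that water:
0.467×0.770×(1−α)×2200 = 389.71
(1−α) = 389.71/791.1 = 0.4926;  α = 0.5074.

0.507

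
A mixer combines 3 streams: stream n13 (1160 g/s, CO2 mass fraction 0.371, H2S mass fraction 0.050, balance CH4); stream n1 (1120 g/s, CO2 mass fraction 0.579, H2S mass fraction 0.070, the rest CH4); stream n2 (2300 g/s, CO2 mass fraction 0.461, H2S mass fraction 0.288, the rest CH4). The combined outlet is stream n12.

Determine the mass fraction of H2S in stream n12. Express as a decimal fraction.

Total flow out = 1160 + 1120 + 2300 = 4580 g/s.
H2S in = 1160×0.050 + 1120×0.070 + 2300×0.288 = 798.8 g/s.
H2S mass fraction in n12 = 798.8/4580 = 0.174.

0.174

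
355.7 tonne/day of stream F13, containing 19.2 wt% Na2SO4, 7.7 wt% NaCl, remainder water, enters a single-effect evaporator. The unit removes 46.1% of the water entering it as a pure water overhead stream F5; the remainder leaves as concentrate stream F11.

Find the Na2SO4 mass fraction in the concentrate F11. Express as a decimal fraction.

Na2SO4 is not removed: 355.7×0.192 = 68.294 tonne/day of Na2SO4 enters F11.
water entering = 355.7×0.731 = 260.02 tonne/day; overhead removed = 0.461×260.02 = 119.87 tonne/day.
Concentrate = 355.7 − 119.87 = 235.83 tonne/day.
Mass fraction = 68.294/235.83 = 0.290.

0.290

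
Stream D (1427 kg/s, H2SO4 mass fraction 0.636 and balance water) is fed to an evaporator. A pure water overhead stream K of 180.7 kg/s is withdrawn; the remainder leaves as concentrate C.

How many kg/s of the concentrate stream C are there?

1246 kg/s

Concentrate = 1427 − 180.7 = 1246.3 kg/s.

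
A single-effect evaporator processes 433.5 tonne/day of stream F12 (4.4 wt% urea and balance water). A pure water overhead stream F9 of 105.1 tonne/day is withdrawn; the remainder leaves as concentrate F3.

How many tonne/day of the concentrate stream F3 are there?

Concentrate = 433.5 − 105.1 = 328.4 tonne/day.

328.4 tonne/day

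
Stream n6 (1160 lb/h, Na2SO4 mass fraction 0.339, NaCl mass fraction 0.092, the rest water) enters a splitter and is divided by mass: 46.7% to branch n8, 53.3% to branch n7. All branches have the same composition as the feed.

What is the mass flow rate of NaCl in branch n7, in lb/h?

56.88 lb/h

Branch n7 total = 0.533×1160 = 618.28 lb/h.
NaCl in n7 = 0.092×618.28 = 56.882 lb/h.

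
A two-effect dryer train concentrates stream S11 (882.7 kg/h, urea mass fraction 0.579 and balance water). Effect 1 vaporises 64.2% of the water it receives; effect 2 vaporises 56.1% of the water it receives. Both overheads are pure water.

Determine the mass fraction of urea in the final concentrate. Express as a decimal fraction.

0.897

water in feed = 882.7×0.421 = 371.62 kg/h.
After stage 1: water left = (1−0.642)×371.62 = 133.04; stream total = 644.12 kg/h.
After stage 2: water left = (1−0.561)×133.04 = 58.404; final concentrate = 569.49 kg/h.
urea fraction = 511.08/569.49 = 0.897.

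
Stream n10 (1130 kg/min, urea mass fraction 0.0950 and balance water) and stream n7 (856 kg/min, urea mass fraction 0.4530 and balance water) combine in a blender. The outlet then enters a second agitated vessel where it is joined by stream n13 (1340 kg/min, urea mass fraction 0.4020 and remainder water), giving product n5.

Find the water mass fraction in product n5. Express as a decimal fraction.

Overall, product flow = 3326 kg/min.
water in = 1130×0.905 + 856×0.547 + 1340×0.598 = 2292.2 kg/min.
water fraction in n5 = 0.6892.

0.6892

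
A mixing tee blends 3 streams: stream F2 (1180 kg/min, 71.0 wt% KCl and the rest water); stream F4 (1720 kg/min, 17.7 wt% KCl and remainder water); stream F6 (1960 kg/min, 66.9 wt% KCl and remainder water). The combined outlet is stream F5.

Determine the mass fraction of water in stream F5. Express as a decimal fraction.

0.495

Total flow out = 1180 + 1720 + 1960 = 4860 kg/min.
water in = 1180×0.290 + 1720×0.823 + 1960×0.331 = 2406.5 kg/min.
water mass fraction in F5 = 2406.5/4860 = 0.495.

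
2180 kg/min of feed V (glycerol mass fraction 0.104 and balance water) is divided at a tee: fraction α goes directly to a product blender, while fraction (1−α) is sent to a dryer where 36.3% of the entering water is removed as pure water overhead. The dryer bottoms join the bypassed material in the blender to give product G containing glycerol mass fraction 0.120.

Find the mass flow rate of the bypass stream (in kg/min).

1286 kg/min

All 2180×0.104 = 226.72 kg/min of glycerol reaches G, so G = 226.72/0.120 = 1889.3 kg/min and vapour = 290.67 kg/min.
The evaporator receives (1−α)·2180 of feed at 0.896 water and removes 0.363 of that water:
0.363×0.896×(1−α)×2180 = 290.67
(1−α) = 290.67/709.04 = 0.4099;  α = 0.5901.
Bypass flow = 0.5901×2180 = 1286.3 kg/min.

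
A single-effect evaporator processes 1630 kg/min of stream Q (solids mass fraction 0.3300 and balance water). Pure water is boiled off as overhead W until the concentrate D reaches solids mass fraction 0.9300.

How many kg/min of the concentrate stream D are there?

578.4 kg/min

solids is conserved: 1630×0.330 = 537.9 kg/min all reports to the concentrate.
Concentrate = 537.9/(target fraction) = 578.39 kg/min.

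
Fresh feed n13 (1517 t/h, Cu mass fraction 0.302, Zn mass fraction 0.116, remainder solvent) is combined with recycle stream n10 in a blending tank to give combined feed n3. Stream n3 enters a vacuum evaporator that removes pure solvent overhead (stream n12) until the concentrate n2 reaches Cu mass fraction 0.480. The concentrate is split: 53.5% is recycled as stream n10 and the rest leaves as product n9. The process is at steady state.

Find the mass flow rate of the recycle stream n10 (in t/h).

Overall Cu balance (none leaves overhead): Cu in fresh feed = Cu in product, i.e. 1517×0.302 = (1−0.535)·n2·0.480.
n2 = 458.13/(0.480×0.465) = 2052.6 t/h.
Recycle n10 = 0.535×2052.6 = 1098.1 t/h.

1098 t/h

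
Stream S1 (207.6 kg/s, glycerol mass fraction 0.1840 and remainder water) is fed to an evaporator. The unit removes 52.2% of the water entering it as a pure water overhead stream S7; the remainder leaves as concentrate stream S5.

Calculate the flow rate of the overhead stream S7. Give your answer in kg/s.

water entering = 207.6×0.816 = 169.4 kg/s; overhead removed = 0.522×169.4 = 88.428 kg/s.

88.43 kg/s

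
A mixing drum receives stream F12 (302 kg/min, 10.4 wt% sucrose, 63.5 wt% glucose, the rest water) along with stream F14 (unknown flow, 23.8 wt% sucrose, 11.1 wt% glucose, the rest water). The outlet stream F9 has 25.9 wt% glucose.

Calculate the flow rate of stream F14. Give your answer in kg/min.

Let F14 be the unknown flow. Total out = 302 + F14.
glucose balance: 191.77 + 0.111·F14 = 0.259·(302 + F14)
(0.111 − 0.259)·F14 = 0.259×302 − 191.77 = -113.55
F14 = -113.55 / -0.148 = 767.24 kg/min

767.2 kg/min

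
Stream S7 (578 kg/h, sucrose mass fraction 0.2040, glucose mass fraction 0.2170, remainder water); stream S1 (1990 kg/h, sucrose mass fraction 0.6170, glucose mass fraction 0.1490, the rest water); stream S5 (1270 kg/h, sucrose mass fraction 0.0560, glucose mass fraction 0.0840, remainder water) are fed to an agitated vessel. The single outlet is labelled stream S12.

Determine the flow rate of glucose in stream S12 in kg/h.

528.6 kg/h

glucose out = glucose in = 578×0.217 + 1990×0.149 + 1270×0.084 = 528.62 kg/h.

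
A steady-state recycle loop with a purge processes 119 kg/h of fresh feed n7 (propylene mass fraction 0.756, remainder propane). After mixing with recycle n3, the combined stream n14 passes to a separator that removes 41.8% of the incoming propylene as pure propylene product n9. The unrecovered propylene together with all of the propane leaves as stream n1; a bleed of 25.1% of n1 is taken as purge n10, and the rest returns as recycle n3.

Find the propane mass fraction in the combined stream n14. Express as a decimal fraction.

propane enters only via n7 and leaves only via the purge: 119×0.244 = 0.251×(propane in n1), and the separator passes all propane, so propane in n14 = propane in n1 = 115.68 kg/h.
propylene in n14: m_A = 119×0.756 + (1−0.251)·(1−0.418)·m_A, so m_A = 89.964/0.5641 = 159.49 kg/h.
n14 = 159.49 + 115.68 = 275.17 kg/h.
propane fraction in n14 = 115.68/275.17 = 0.420.

0.420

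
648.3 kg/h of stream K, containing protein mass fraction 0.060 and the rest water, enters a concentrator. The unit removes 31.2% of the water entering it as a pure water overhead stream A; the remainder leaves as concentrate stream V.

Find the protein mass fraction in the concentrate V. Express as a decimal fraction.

0.085

protein is not removed: 648.3×0.060 = 38.898 kg/h of protein enters V.
water entering = 648.3×0.940 = 609.4 kg/h; overhead removed = 0.312×609.4 = 190.13 kg/h.
Concentrate = 648.3 − 190.13 = 458.17 kg/h.
Mass fraction = 38.898/458.17 = 0.085.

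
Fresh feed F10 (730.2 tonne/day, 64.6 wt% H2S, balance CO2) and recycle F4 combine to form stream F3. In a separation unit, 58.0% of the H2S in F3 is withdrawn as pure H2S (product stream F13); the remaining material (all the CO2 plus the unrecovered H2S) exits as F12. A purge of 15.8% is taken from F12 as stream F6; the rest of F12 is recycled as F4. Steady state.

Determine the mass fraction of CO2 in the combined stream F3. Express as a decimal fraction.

0.692

CO2 enters only via F10 and leaves only via the purge: 730.2×0.354 = 0.158×(CO2 in F12), and the separation unit passes all CO2, so CO2 in F3 = CO2 in F12 = 1636 tonne/day.
H2S in F3: m_A = 730.2×0.646 + (1−0.158)·(1−0.580)·m_A, so m_A = 471.71/0.6464 = 729.79 tonne/day.
F3 = 729.79 + 1636 = 2365.8 tonne/day.
CO2 fraction in F3 = 1636/2365.8 = 0.692.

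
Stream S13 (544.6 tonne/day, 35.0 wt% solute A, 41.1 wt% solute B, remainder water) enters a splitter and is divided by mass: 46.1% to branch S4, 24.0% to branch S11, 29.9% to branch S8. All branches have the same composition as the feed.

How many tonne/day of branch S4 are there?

251.1 tonne/day

Branch S4 flow = 0.461×544.6 = 251.06 tonne/day.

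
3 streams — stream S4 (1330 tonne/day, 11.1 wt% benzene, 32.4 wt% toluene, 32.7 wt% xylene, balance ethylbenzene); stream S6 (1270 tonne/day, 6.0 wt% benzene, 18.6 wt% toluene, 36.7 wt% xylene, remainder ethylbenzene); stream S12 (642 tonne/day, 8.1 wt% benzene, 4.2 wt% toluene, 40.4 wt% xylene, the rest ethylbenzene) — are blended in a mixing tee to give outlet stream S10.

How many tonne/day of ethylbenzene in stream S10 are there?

ethylbenzene out = ethylbenzene in = 1330×0.238 + 1270×0.387 + 642×0.473 = 1111.7 tonne/day.

1112 tonne/day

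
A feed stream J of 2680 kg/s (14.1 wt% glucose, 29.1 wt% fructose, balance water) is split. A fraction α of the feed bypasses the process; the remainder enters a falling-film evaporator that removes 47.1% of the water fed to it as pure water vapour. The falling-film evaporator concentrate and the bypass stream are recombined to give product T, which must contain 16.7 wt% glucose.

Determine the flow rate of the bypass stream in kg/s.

All 2680×0.141 = 377.88 kg/s of glucose reaches T, so T = 377.88/0.167 = 2262.8 kg/s and vapour = 417.25 kg/s.
The evaporator receives (1−α)·2680 of feed at 0.568 water and removes 0.471 of that water:
0.471×0.568×(1−α)×2680 = 417.25
(1−α) = 417.25/716.98 = 0.5820;  α = 0.4180.
Bypass flow = 0.4180×2680 = 1120.4 kg/s.

1120 kg/s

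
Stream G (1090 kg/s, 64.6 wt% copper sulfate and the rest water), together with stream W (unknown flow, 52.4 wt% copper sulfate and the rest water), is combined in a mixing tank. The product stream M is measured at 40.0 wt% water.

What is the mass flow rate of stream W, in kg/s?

659.7 kg/s

Let W be the unknown flow. Total out = 1090 + W.
water balance: 385.86 + 0.476·W = 0.400·(1090 + W)
(0.476 − 0.400)·W = 0.400×1090 − 385.86 = 50.14
W = 50.14 / 0.076 = 659.74 kg/s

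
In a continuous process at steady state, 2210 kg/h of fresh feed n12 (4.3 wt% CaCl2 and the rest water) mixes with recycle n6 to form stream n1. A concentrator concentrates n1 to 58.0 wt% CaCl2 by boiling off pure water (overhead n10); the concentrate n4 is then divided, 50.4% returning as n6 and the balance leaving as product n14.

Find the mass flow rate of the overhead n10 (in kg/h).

2046 kg/h

Overall CaCl2 balance (none leaves overhead): CaCl2 in fresh feed = CaCl2 in product, i.e. 2210×0.043 = (1−0.504)·n4·0.580.
n4 = 95.03/(0.580×0.496) = 330.33 kg/h.
Recycle n6 = 0.504×330.33 = 166.49 kg/h.
Combined feed n1 = 2210 + 166.49 = 2376.5 kg/h.
Overhead n10 = n1 − n4 = 2376.5 − 330.33 = 2046.2 kg/h.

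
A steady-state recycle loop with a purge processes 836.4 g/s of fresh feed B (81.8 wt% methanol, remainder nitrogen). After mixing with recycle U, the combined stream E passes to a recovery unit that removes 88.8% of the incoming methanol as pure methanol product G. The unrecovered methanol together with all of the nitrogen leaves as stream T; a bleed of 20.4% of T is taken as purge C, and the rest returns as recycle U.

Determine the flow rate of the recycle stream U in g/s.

nitrogen enters only via B and leaves only via the purge: 836.4×0.182 = 0.204×(nitrogen in T), and the recovery unit passes all nitrogen, so nitrogen in E = nitrogen in T = 746.2 g/s.
methanol in E: m_A = 836.4×0.818 + (1−0.204)·(1−0.888)·m_A, so m_A = 684.18/0.9108 = 751.14 g/s.
T = (1−0.888)×751.14 + 746.2 = 830.33 g/s.
Recycle U = (1−0.204)×830.33 = 660.94 g/s.

660.9 g/s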